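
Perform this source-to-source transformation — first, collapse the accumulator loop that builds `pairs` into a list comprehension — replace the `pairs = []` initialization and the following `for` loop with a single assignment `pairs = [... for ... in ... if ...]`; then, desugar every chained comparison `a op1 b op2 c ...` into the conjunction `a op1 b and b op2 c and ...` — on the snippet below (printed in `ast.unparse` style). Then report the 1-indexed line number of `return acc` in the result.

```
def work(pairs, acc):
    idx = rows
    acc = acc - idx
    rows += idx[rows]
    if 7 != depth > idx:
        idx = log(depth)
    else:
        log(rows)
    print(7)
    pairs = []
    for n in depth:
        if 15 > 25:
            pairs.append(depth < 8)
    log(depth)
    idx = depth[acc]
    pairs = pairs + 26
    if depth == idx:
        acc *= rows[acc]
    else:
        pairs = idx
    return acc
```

18

Transformed code:
def work(pairs, acc):
    idx = rows
    acc = acc - idx
    rows += idx[rows]
    if 7 != depth and depth > idx:
        idx = log(depth)
    else:
        log(rows)
    print(7)
    pairs = [depth < 8 for n in depth if 15 > 25]
    log(depth)
    idx = depth[acc]
    pairs = pairs + 26
    if depth == idx:
        acc *= rows[acc]
    else:
        pairs = idx
    return acc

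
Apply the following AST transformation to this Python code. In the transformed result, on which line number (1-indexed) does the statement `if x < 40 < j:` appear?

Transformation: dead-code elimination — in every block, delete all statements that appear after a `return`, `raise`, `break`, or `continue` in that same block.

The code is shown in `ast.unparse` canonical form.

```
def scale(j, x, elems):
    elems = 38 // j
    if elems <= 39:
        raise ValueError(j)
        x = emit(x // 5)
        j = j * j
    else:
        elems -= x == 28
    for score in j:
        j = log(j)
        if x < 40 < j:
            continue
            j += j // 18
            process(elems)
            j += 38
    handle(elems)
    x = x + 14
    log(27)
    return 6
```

Transformed code:
def scale(j, x, elems):
    elems = 38 // j
    if elems <= 39:
        raise ValueError(j)
    else:
        elems -= x == 28
    for score in j:
        j = log(j)
        if x < 40 < j:
            continue
    handle(elems)
    x = x + 14
    log(27)
    return 6

9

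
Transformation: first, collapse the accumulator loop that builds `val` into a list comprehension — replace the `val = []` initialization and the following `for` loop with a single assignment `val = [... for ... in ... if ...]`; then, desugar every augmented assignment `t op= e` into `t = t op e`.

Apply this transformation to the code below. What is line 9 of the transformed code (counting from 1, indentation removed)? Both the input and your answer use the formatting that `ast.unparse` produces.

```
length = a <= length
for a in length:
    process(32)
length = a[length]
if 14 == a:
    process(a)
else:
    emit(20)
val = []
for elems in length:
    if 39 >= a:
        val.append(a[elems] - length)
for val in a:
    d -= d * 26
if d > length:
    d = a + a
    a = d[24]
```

val = [a[elems] - length for elems in length if 39 >= a]

Transformed code:
length = a <= length
for a in length:
    process(32)
length = a[length]
if 14 == a:
    process(a)
else:
    emit(20)
val = [a[elems] - length for elems in length if 39 >= a]
for val in a:
    d = d - d * 26
if d > length:
    d = a + a
    a = d[24]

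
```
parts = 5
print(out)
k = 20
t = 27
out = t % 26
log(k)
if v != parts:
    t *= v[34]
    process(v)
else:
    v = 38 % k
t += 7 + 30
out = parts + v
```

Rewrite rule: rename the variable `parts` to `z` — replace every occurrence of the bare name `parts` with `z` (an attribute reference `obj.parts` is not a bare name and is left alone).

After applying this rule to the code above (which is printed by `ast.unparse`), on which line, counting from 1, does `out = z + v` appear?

Transformed code:
z = 5
print(out)
k = 20
t = 27
out = t % 26
log(k)
if v != z:
    t *= v[34]
    process(v)
else:
    v = 38 % k
t += 7 + 30
out = z + v

13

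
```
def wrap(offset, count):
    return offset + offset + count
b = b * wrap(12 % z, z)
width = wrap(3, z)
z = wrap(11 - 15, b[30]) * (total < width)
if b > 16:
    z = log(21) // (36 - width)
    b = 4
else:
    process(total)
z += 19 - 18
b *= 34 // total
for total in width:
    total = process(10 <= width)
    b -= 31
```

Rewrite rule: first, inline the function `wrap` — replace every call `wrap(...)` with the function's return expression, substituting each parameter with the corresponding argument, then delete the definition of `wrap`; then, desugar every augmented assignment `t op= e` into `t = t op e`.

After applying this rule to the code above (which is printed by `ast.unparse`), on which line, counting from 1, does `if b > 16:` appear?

Transformed code:
b = b * (12 % z + 12 % z + z)
width = 3 + 3 + z
z = (11 - 15 + (11 - 15) + b[30]) * (total < width)
if b > 16:
    z = log(21) // (36 - width)
    b = 4
else:
    process(total)
z = z + (19 - 18)
b = b * (34 // total)
for total in width:
    total = process(10 <= width)
    b = b - 31

4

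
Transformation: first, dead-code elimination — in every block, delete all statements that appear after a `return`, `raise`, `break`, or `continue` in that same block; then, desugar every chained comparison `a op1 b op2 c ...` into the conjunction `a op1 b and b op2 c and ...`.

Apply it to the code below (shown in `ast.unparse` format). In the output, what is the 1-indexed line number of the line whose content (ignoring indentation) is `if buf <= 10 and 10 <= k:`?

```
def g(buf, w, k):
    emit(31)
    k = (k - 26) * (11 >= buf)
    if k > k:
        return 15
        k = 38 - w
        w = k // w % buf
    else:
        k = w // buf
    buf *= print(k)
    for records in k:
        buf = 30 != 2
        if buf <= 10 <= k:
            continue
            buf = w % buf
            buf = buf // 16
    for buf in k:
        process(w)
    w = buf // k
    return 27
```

11

Transformed code:
def g(buf, w, k):
    emit(31)
    k = (k - 26) * (11 >= buf)
    if k > k:
        return 15
    else:
        k = w // buf
    buf *= print(k)
    for records in k:
        buf = 30 != 2
        if buf <= 10 and 10 <= k:
            continue
    for buf in k:
        process(w)
    w = buf // k
    return 27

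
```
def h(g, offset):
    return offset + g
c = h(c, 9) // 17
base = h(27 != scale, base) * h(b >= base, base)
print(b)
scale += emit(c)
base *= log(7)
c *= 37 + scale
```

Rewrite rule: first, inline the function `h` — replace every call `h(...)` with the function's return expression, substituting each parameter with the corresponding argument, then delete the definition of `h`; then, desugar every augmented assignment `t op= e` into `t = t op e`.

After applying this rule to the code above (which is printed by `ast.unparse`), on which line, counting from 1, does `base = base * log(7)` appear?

5

Transformed code:
c = (9 + c) // 17
base = (base + (27 != scale)) * (base + (b >= base))
print(b)
scale = scale + emit(c)
base = base * log(7)
c = c * (37 + scale)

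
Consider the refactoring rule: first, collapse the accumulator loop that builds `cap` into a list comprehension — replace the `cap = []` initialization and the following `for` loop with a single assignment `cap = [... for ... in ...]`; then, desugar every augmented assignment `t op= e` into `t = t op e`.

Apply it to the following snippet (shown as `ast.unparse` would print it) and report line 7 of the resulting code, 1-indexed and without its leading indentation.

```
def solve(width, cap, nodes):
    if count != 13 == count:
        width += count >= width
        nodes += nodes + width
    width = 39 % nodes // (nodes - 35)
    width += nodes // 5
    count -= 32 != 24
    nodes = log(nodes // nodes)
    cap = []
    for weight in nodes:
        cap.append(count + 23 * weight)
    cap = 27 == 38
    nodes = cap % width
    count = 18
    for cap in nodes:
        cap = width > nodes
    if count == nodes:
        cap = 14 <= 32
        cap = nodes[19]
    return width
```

Transformed code:
def solve(width, cap, nodes):
    if count != 13 == count:
        width = width + (count >= width)
        nodes = nodes + (nodes + width)
    width = 39 % nodes // (nodes - 35)
    width = width + nodes // 5
    count = count - (32 != 24)
    nodes = log(nodes // nodes)
    cap = [count + 23 * weight for weight in nodes]
    cap = 27 == 38
    nodes = cap % width
    count = 18
    for cap in nodes:
        cap = width > nodes
    if count == nodes:
        cap = 14 <= 32
        cap = nodes[19]
    return width

count = count - (32 != 24)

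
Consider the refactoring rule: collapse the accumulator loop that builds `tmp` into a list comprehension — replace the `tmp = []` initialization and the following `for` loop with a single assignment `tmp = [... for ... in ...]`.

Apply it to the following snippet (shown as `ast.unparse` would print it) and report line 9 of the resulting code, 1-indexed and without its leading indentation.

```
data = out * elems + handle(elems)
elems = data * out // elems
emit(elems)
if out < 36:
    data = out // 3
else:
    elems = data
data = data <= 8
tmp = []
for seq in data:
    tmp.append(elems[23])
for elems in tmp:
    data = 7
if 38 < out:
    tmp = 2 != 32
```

Transformed code:
data = out * elems + handle(elems)
elems = data * out // elems
emit(elems)
if out < 36:
    data = out // 3
else:
    elems = data
data = data <= 8
tmp = [elems[23] for seq in data]
for elems in tmp:
    data = 7
if 38 < out:
    tmp = 2 != 32

tmp = [elems[23] for seq in data]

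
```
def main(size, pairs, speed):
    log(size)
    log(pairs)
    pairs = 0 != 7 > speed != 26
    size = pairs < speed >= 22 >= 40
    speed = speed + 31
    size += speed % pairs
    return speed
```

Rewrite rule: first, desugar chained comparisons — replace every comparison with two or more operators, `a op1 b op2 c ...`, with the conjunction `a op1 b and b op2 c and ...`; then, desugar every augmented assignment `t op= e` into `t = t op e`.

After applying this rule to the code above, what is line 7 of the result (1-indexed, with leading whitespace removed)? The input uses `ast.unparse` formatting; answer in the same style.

size = size + speed % pairs

Transformed code:
def main(size, pairs, speed):
    log(size)
    log(pairs)
    pairs = 0 != 7 and 7 > speed and (speed != 26)
    size = pairs < speed and speed >= 22 and (22 >= 40)
    speed = speed + 31
    size = size + speed % pairs
    return speed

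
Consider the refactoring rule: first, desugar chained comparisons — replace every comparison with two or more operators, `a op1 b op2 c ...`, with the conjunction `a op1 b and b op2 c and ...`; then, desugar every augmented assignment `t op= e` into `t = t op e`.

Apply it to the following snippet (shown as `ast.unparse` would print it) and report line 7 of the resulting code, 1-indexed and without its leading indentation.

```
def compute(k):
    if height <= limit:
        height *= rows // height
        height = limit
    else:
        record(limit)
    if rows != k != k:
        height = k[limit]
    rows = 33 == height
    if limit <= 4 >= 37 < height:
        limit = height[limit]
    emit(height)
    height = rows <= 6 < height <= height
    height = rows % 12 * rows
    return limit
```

if rows != k and k != k:

Transformed code:
def compute(k):
    if height <= limit:
        height = height * (rows // height)
        height = limit
    else:
        record(limit)
    if rows != k and k != k:
        height = k[limit]
    rows = 33 == height
    if limit <= 4 and 4 >= 37 and (37 < height):
        limit = height[limit]
    emit(height)
    height = rows <= 6 and 6 < height and (height <= height)
    height = rows % 12 * rows
    return limit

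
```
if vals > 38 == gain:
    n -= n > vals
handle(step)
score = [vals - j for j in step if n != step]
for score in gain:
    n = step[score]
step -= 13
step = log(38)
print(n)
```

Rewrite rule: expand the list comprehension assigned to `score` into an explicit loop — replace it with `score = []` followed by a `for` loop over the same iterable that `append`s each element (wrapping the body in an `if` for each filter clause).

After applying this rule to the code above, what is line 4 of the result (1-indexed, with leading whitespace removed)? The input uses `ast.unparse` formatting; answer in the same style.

Transformed code:
if vals > 38 == gain:
    n -= n > vals
handle(step)
score = []
for j in step:
    if n != step:
        score.append(vals - j)
for score in gain:
    n = step[score]
step -= 13
step = log(38)
print(n)

score = []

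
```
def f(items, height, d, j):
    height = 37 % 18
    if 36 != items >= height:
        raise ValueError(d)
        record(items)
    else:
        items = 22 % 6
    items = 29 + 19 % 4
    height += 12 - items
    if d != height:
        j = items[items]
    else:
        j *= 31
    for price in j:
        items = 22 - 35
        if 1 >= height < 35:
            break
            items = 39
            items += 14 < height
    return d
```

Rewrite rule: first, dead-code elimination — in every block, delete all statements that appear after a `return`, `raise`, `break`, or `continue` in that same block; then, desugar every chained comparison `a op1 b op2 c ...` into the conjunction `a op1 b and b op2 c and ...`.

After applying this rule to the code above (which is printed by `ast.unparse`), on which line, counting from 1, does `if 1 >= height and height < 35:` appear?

Transformed code:
def f(items, height, d, j):
    height = 37 % 18
    if 36 != items and items >= height:
        raise ValueError(d)
    else:
        items = 22 % 6
    items = 29 + 19 % 4
    height += 12 - items
    if d != height:
        j = items[items]
    else:
        j *= 31
    for price in j:
        items = 22 - 35
        if 1 >= height and height < 35:
            break
    return d

15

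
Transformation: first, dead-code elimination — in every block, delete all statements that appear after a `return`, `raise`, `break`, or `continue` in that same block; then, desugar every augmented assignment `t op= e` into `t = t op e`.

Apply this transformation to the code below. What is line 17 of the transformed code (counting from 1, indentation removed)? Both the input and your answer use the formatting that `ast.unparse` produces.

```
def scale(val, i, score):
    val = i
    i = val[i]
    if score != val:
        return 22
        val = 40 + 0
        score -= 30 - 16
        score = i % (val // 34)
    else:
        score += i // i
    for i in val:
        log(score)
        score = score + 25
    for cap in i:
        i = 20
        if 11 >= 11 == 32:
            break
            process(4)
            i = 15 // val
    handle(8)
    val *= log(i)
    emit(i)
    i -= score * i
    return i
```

emit(i)

Transformed code:
def scale(val, i, score):
    val = i
    i = val[i]
    if score != val:
        return 22
    else:
        score = score + i // i
    for i in val:
        log(score)
        score = score + 25
    for cap in i:
        i = 20
        if 11 >= 11 == 32:
            break
    handle(8)
    val = val * log(i)
    emit(i)
    i = i - score * i
    return i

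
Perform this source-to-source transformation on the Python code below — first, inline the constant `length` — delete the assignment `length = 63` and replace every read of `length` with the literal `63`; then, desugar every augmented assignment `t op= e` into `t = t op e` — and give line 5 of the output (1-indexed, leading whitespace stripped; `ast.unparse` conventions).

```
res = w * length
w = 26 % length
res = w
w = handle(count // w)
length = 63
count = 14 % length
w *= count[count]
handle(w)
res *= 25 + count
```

count = 14 % 63

Transformed code:
res = w * 63
w = 26 % 63
res = w
w = handle(count // w)
count = 14 % 63
w = w * count[count]
handle(w)
res = res * (25 + count)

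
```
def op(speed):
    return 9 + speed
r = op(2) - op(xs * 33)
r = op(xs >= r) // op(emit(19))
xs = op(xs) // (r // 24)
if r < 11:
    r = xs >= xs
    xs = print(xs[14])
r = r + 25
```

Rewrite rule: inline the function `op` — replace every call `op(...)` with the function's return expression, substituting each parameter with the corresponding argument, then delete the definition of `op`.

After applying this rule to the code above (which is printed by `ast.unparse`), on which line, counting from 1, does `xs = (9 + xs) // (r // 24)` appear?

3

Transformed code:
r = 9 + 2 - (9 + xs * 33)
r = (9 + (xs >= r)) // (9 + emit(19))
xs = (9 + xs) // (r // 24)
if r < 11:
    r = xs >= xs
    xs = print(xs[14])
r = r + 25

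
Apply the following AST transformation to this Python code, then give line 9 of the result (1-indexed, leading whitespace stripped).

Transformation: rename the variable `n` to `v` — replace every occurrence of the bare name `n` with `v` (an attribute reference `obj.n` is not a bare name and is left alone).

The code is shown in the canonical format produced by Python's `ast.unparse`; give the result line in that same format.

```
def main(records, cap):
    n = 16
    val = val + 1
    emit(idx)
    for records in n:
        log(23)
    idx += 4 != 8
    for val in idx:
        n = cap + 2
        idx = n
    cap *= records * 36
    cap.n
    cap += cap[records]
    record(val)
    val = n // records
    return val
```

Transformed code:
def main(records, cap):
    v = 16
    val = val + 1
    emit(idx)
    for records in v:
        log(23)
    idx += 4 != 8
    for val in idx:
        v = cap + 2
        idx = v
    cap *= records * 36
    cap.n
    cap += cap[records]
    record(val)
    val = v // records
    return val

v = cap + 2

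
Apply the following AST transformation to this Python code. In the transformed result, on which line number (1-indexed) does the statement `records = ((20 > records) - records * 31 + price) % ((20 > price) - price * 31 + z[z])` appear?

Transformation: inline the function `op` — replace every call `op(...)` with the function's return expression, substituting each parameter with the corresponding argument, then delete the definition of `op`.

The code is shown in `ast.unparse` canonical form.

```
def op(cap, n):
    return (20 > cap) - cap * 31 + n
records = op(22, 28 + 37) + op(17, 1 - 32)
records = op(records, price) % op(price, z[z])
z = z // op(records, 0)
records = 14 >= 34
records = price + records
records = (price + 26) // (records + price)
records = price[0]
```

2

Transformed code:
records = (20 > 22) - 22 * 31 + (28 + 37) + ((20 > 17) - 17 * 31 + (1 - 32))
records = ((20 > records) - records * 31 + price) % ((20 > price) - price * 31 + z[z])
z = z // ((20 > records) - records * 31 + 0)
records = 14 >= 34
records = price + records
records = (price + 26) // (records + price)
records = price[0]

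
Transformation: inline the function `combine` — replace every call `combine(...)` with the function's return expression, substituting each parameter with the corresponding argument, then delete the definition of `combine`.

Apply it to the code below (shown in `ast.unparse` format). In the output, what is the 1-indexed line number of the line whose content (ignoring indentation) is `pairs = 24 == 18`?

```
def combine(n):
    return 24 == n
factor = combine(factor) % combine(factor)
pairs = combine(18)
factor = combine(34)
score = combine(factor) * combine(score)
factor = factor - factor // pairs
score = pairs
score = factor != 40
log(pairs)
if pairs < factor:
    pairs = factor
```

Transformed code:
factor = (24 == factor) % (24 == factor)
pairs = 24 == 18
factor = 24 == 34
score = (24 == factor) * (24 == score)
factor = factor - factor // pairs
score = pairs
score = factor != 40
log(pairs)
if pairs < factor:
    pairs = factor

2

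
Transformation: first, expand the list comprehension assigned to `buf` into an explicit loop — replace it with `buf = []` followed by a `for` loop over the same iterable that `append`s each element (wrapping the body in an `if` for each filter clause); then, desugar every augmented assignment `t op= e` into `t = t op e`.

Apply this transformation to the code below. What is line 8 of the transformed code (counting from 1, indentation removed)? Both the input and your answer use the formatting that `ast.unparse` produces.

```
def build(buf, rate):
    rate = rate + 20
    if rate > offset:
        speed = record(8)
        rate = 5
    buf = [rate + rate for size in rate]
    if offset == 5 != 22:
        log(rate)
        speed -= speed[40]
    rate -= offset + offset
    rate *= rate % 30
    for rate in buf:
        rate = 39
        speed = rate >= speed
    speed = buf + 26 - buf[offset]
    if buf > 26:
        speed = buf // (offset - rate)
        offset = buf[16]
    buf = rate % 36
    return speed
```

Transformed code:
def build(buf, rate):
    rate = rate + 20
    if rate > offset:
        speed = record(8)
        rate = 5
    buf = []
    for size in rate:
        buf.append(rate + rate)
    if offset == 5 != 22:
        log(rate)
        speed = speed - speed[40]
    rate = rate - (offset + offset)
    rate = rate * (rate % 30)
    for rate in buf:
        rate = 39
        speed = rate >= speed
    speed = buf + 26 - buf[offset]
    if buf > 26:
        speed = buf // (offset - rate)
        offset = buf[16]
    buf = rate % 36
    return speed

buf.append(rate + rate)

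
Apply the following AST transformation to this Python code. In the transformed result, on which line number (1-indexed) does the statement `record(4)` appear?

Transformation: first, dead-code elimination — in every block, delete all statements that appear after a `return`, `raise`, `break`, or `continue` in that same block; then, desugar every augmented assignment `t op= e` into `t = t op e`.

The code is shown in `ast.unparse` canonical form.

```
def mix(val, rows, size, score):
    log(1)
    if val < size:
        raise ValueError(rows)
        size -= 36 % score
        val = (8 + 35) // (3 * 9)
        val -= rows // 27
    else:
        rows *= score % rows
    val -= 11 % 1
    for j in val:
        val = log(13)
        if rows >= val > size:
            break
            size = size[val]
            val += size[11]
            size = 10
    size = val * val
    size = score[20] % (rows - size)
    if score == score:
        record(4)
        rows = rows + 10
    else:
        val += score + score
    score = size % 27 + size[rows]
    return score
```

15

Transformed code:
def mix(val, rows, size, score):
    log(1)
    if val < size:
        raise ValueError(rows)
    else:
        rows = rows * (score % rows)
    val = val - 11 % 1
    for j in val:
        val = log(13)
        if rows >= val > size:
            break
    size = val * val
    size = score[20] % (rows - size)
    if score == score:
        record(4)
        rows = rows + 10
    else:
        val = val + (score + score)
    score = size % 27 + size[rows]
    return score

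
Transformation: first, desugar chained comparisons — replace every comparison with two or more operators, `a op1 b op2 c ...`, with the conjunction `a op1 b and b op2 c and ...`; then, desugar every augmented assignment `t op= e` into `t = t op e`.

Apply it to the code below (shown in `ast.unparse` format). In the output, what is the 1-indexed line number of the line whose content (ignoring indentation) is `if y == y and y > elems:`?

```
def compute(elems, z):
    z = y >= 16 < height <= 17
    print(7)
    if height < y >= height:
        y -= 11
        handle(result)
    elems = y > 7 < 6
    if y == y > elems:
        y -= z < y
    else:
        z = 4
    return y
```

Transformed code:
def compute(elems, z):
    z = y >= 16 and 16 < height and (height <= 17)
    print(7)
    if height < y and y >= height:
        y = y - 11
        handle(result)
    elems = y > 7 and 7 < 6
    if y == y and y > elems:
        y = y - (z < y)
    else:
        z = 4
    return y

8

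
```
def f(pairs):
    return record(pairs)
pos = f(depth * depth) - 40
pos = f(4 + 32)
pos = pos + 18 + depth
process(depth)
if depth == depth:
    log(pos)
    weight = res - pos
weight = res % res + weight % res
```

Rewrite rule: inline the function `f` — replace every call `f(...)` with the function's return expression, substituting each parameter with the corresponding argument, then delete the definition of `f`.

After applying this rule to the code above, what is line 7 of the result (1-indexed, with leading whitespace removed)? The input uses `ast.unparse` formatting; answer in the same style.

Transformed code:
pos = record(depth * depth) - 40
pos = record(4 + 32)
pos = pos + 18 + depth
process(depth)
if depth == depth:
    log(pos)
    weight = res - pos
weight = res % res + weight % res

weight = res - pos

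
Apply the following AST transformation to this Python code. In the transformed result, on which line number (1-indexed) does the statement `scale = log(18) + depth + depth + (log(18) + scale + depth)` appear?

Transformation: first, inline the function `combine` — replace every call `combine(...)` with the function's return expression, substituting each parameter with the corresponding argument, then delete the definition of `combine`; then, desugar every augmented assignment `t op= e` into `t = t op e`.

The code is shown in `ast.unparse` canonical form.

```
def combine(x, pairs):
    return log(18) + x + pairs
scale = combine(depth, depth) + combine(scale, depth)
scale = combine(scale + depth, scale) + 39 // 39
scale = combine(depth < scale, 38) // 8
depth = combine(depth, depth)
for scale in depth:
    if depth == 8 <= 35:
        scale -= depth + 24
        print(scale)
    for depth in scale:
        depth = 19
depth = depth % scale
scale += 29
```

Transformed code:
scale = log(18) + depth + depth + (log(18) + scale + depth)
scale = log(18) + (scale + depth) + scale + 39 // 39
scale = (log(18) + (depth < scale) + 38) // 8
depth = log(18) + depth + depth
for scale in depth:
    if depth == 8 <= 35:
        scale = scale - (depth + 24)
        print(scale)
    for depth in scale:
        depth = 19
depth = depth % scale
scale = scale + 29

1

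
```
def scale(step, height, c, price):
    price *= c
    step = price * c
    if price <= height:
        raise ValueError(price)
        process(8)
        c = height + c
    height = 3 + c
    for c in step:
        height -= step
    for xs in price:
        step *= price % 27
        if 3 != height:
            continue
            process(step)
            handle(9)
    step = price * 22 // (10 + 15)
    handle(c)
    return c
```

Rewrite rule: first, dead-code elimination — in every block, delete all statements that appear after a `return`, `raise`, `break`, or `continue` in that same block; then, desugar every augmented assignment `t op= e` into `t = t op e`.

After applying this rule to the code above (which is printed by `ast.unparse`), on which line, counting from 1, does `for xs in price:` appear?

9

Transformed code:
def scale(step, height, c, price):
    price = price * c
    step = price * c
    if price <= height:
        raise ValueError(price)
    height = 3 + c
    for c in step:
        height = height - step
    for xs in price:
        step = step * (price % 27)
        if 3 != height:
            continue
    step = price * 22 // (10 + 15)
    handle(c)
    return c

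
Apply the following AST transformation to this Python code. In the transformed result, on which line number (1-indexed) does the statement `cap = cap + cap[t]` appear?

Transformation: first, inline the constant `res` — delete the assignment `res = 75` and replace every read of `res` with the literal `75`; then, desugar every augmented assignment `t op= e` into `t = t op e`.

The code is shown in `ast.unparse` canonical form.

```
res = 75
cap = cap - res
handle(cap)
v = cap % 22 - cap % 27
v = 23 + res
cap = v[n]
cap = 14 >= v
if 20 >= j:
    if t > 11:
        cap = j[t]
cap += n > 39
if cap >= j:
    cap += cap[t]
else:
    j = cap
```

Transformed code:
cap = cap - 75
handle(cap)
v = cap % 22 - cap % 27
v = 23 + 75
cap = v[n]
cap = 14 >= v
if 20 >= j:
    if t > 11:
        cap = j[t]
cap = cap + (n > 39)
if cap >= j:
    cap = cap + cap[t]
else:
    j = cap

12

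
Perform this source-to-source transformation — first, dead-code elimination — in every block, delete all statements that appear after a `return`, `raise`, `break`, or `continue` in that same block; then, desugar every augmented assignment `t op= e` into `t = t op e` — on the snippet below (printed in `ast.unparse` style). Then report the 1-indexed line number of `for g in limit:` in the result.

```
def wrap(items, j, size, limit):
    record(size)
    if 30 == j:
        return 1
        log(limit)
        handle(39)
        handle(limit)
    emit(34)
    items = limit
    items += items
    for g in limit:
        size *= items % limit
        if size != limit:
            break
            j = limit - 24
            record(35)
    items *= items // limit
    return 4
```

8

Transformed code:
def wrap(items, j, size, limit):
    record(size)
    if 30 == j:
        return 1
    emit(34)
    items = limit
    items = items + items
    for g in limit:
        size = size * (items % limit)
        if size != limit:
            break
    items = items * (items // limit)
    return 4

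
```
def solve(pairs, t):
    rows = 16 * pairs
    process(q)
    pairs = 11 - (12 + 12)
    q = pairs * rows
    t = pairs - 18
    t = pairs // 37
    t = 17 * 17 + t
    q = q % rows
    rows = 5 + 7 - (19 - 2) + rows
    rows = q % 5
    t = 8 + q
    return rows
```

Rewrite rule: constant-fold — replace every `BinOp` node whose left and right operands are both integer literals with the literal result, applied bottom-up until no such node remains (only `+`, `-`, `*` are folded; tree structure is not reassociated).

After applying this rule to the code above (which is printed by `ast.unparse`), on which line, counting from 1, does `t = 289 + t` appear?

8

Transformed code:
def solve(pairs, t):
    rows = 16 * pairs
    process(q)
    pairs = -13
    q = pairs * rows
    t = pairs - 18
    t = pairs // 37
    t = 289 + t
    q = q % rows
    rows = -5 + rows
    rows = q % 5
    t = 8 + q
    return rows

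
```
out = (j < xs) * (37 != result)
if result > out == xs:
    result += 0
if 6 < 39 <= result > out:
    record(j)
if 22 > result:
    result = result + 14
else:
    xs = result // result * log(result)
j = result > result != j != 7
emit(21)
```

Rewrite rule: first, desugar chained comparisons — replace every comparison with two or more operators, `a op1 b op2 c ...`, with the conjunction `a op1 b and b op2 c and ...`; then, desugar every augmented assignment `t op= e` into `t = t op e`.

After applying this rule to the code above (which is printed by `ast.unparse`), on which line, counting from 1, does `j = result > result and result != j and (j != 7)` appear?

10

Transformed code:
out = (j < xs) * (37 != result)
if result > out and out == xs:
    result = result + 0
if 6 < 39 and 39 <= result and (result > out):
    record(j)
if 22 > result:
    result = result + 14
else:
    xs = result // result * log(result)
j = result > result and result != j and (j != 7)
emit(21)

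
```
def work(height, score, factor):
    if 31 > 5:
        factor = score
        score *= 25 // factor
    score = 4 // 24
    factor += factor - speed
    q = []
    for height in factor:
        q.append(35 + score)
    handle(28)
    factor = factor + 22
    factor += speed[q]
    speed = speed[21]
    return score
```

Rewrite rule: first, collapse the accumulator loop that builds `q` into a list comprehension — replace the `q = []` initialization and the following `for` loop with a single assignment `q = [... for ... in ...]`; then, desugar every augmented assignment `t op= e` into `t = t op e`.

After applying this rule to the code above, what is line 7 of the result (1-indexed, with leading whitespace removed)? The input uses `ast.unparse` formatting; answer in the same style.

q = [35 + score for height in factor]

Transformed code:
def work(height, score, factor):
    if 31 > 5:
        factor = score
        score = score * (25 // factor)
    score = 4 // 24
    factor = factor + (factor - speed)
    q = [35 + score for height in factor]
    handle(28)
    factor = factor + 22
    factor = factor + speed[q]
    speed = speed[21]
    return score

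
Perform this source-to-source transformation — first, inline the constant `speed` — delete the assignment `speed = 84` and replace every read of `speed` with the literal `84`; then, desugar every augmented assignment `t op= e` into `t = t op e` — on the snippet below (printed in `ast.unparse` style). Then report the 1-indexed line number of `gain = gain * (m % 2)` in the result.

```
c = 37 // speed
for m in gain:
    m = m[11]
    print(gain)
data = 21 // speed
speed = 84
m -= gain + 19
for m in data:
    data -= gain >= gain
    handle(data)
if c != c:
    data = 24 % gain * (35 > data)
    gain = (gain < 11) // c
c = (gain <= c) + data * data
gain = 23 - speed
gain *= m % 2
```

15

Transformed code:
c = 37 // 84
for m in gain:
    m = m[11]
    print(gain)
data = 21 // 84
m = m - (gain + 19)
for m in data:
    data = data - (gain >= gain)
    handle(data)
if c != c:
    data = 24 % gain * (35 > data)
    gain = (gain < 11) // c
c = (gain <= c) + data * data
gain = 23 - 84
gain = gain * (m % 2)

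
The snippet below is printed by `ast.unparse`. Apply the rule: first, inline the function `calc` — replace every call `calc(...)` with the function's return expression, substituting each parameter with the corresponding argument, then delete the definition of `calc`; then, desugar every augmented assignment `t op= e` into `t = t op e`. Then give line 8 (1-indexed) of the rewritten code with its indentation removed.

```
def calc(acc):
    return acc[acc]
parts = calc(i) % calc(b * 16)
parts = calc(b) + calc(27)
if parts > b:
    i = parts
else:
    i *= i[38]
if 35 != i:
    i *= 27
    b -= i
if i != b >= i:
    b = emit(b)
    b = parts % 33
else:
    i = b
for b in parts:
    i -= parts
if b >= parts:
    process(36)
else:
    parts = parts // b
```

Transformed code:
parts = i[i] % (b * 16)[b * 16]
parts = b[b] + 27[27]
if parts > b:
    i = parts
else:
    i = i * i[38]
if 35 != i:
    i = i * 27
    b = b - i
if i != b >= i:
    b = emit(b)
    b = parts % 33
else:
    i = b
for b in parts:
    i = i - parts
if b >= parts:
    process(36)
else:
    parts = parts // b

i = i * 27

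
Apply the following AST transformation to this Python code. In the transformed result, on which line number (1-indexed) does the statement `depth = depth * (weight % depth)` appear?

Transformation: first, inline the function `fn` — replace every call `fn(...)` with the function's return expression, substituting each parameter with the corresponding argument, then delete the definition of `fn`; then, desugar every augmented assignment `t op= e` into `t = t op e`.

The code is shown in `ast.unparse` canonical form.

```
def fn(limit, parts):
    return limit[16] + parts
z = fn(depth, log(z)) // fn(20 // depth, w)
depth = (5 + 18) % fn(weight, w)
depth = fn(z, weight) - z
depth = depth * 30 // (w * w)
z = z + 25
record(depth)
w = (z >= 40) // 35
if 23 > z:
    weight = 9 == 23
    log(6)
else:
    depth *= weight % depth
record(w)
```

Transformed code:
z = (depth[16] + log(z)) // ((20 // depth)[16] + w)
depth = (5 + 18) % (weight[16] + w)
depth = z[16] + weight - z
depth = depth * 30 // (w * w)
z = z + 25
record(depth)
w = (z >= 40) // 35
if 23 > z:
    weight = 9 == 23
    log(6)
else:
    depth = depth * (weight % depth)
record(w)

12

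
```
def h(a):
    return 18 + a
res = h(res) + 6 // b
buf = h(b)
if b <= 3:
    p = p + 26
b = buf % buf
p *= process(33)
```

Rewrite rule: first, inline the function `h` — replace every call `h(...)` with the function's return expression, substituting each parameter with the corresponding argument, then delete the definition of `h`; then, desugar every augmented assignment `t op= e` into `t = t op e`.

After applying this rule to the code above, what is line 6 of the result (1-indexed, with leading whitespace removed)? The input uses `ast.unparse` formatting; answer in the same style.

Transformed code:
res = 18 + res + 6 // b
buf = 18 + b
if b <= 3:
    p = p + 26
b = buf % buf
p = p * process(33)

p = p * process(33)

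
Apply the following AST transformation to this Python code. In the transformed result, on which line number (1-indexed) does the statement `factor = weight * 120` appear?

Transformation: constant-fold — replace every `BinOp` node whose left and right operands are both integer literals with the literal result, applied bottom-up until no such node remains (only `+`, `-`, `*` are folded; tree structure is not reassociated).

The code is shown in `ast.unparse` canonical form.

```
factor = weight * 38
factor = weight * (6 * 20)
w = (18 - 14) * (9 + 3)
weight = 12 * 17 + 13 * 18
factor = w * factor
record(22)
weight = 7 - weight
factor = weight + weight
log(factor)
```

2

Transformed code:
factor = weight * 38
factor = weight * 120
w = 48
weight = 438
factor = w * factor
record(22)
weight = 7 - weight
factor = weight + weight
log(factor)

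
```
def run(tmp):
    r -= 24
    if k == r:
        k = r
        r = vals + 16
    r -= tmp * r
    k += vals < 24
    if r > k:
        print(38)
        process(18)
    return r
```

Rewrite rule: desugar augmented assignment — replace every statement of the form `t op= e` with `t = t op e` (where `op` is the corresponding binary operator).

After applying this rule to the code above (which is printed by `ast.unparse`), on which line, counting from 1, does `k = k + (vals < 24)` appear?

7

Transformed code:
def run(tmp):
    r = r - 24
    if k == r:
        k = r
        r = vals + 16
    r = r - tmp * r
    k = k + (vals < 24)
    if r > k:
        print(38)
        process(18)
    return r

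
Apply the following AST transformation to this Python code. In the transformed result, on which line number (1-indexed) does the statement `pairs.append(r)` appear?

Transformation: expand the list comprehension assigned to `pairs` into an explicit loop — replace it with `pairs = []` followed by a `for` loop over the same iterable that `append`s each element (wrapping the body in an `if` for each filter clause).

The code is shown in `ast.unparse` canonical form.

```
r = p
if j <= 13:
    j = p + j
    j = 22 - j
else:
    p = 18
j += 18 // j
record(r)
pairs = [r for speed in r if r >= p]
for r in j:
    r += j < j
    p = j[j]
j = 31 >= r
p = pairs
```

12

Transformed code:
r = p
if j <= 13:
    j = p + j
    j = 22 - j
else:
    p = 18
j += 18 // j
record(r)
pairs = []
for speed in r:
    if r >= p:
        pairs.append(r)
for r in j:
    r += j < j
    p = j[j]
j = 31 >= r
p = pairs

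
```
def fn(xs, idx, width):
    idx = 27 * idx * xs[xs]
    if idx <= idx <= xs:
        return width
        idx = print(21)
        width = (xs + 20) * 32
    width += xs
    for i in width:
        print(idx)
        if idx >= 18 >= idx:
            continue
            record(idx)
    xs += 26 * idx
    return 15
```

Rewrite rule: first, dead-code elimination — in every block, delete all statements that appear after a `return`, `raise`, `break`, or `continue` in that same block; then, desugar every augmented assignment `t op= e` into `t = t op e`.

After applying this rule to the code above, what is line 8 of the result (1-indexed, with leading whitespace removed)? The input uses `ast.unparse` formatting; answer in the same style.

Transformed code:
def fn(xs, idx, width):
    idx = 27 * idx * xs[xs]
    if idx <= idx <= xs:
        return width
    width = width + xs
    for i in width:
        print(idx)
        if idx >= 18 >= idx:
            continue
    xs = xs + 26 * idx
    return 15

if idx >= 18 >= idx:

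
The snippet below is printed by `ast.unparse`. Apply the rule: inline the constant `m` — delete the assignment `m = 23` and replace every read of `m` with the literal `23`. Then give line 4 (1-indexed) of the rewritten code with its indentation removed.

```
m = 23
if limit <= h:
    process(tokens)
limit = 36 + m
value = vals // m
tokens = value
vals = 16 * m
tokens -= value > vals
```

Transformed code:
if limit <= h:
    process(tokens)
limit = 36 + 23
value = vals // 23
tokens = value
vals = 16 * 23
tokens -= value > vals

value = vals // 23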